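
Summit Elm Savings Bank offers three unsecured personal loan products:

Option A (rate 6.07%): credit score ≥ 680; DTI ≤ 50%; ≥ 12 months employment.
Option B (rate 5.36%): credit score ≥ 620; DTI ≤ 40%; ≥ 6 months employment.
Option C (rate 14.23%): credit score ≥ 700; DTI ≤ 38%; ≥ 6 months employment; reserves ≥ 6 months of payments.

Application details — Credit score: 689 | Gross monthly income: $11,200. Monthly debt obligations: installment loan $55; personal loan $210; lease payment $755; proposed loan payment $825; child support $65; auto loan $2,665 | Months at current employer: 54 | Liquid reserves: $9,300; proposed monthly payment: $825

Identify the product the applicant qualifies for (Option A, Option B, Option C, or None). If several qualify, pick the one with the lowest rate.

Option A

Total debts = (55 + 210 + 755 + 825 + 65 + 2,665) = 4,575; DTI = 4,575/11,200 = 40.8%.
Reserves = 9,300/825 = 11.3 months.
Option A: score 689 ≥ 680; DTI 40.8% ≤ 50%; employment 54 ≥ 12 mo → qualifies.
Option B: score 689 ≥ 620; DTI 40.8% > 40%; employment 54 ≥ 6 mo → does not qualify.
Option C: score 689 < 700; DTI 40.8% > 38%; employment 54 ≥ 6 mo; reserves 11.3 ≥ 6 mo → does not qualify.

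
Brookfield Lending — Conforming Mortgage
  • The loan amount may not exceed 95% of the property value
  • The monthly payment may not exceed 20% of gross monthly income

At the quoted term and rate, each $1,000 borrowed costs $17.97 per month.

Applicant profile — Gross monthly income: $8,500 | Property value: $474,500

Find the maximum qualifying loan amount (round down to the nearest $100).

$94,600

Payment cap: 20% × $8,500 = $1,700/month.
At $17.97 per $1,000, that supports 1,700/17.97 × 1,000 ≈ $94,602 → $94,600.
LTV cap: 95% × $474,500 = $450,775 → $450,700.
Binding constraint: payment-to-income.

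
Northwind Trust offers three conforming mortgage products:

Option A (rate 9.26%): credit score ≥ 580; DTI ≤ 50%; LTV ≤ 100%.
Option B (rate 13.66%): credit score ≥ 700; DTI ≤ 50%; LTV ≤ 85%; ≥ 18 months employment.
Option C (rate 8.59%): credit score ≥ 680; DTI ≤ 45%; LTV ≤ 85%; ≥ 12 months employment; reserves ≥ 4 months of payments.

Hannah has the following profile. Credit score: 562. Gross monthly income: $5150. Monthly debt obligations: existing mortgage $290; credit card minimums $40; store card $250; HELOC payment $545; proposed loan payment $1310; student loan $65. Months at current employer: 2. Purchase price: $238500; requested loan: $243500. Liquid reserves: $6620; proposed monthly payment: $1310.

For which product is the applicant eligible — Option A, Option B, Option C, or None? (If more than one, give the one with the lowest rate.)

Total debts = (290 + 40 + 250 + 545 + 1,310 + 65) = 2,500; DTI = 2,500/5,150 = 48.5%.
LTV = 243,500/238,500 = 102.1%.
Reserves = 6,620/1,310 = 5.1 months.
Option A: score 562 < 580; DTI 48.5% ≤ 50%; LTV 102.1% > 100% → does not qualify.
Option B: score 562 < 700; DTI 48.5% ≤ 50%; LTV 102.1% > 85%; employment 2 < 18 mo → does not qualify.
Option C: score 562 < 680; DTI 48.5% > 45%; LTV 102.1% > 85%; employment 2 < 12 mo; reserves 5.1 ≥ 4 mo → does not qualify.

None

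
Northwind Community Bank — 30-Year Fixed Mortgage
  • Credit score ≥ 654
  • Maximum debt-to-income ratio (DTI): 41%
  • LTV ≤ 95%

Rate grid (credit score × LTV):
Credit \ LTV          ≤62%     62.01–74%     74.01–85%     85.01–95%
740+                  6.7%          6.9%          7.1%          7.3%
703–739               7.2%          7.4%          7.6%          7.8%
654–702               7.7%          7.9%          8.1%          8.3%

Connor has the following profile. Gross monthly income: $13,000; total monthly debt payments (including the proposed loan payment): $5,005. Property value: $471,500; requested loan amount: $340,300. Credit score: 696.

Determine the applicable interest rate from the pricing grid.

Credit score 696 ≥ 654; DTI = 5,005/13,000 = 38.5% ≤ 41%
LTV = 340,300/471,500 = 72.2% ≤ 95%
Credit 696 → row 654–702; LTV 72.2% → column 62.01–74%. Grid cell → 7.9%.

7.9%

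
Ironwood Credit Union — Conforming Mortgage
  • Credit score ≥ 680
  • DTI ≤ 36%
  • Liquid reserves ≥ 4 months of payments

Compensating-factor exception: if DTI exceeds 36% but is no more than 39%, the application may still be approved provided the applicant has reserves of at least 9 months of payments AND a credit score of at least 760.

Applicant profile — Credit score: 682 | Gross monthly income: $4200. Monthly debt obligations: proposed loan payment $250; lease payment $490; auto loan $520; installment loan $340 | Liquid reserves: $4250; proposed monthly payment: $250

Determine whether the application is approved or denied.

Denied

Credit score 682 ≥ 680 (meets base)
Total debts = (250 + 490 + 520 + 340) = 1,600. DTI: 1,600 ÷ 4,200 = 38.1%, over the 36% base limit.
Reserves = 4,250/250 = 17.0 months ≥ 4
DTI 38.1% is within the 36%–39% exception band; checking compensating factors.
Reserves 17.0 ≥ 9 months; credit score 682 < 760.
Compensating-factor requirement not fully met.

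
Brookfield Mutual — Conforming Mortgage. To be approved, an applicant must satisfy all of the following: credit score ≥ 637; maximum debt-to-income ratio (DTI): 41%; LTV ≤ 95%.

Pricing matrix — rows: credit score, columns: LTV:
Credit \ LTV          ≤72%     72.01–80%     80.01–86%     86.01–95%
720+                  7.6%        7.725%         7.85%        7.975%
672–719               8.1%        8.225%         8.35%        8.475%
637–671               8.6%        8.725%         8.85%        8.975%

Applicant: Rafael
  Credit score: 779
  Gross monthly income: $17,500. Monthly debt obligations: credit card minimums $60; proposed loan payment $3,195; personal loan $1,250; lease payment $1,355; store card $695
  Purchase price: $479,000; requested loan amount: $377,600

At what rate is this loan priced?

7.725%

Credit score 779 ≥ 637; Total monthly debts = (60 + 3,195 + 1,250 + 1,355 + 695) = 6,555. DTI = 6,555/17,500 = 37.5% ≤ 41%
LTV = 377,600/479,000 = 78.8% ≤ 95%
Row: 779 falls in 720+. Column: 78.8% falls in 72.01–80%. Rate = 7.725%.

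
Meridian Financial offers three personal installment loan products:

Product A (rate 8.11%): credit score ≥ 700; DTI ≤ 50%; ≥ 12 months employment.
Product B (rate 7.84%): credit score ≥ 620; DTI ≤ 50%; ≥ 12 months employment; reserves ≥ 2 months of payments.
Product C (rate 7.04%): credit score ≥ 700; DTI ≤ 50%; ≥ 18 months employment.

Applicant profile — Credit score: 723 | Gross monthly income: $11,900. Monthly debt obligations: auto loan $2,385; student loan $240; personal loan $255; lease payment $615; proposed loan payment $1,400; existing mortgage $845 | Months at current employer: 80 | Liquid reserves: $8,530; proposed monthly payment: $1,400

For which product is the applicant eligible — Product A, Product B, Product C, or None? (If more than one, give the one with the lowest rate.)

Total debts = (2,385 + 240 + 255 + 615 + 1,400 + 845) = 5,740; DTI = 5,740/11,900 = 48.2%.
Reserves = 8,530/1,400 = 6.1 months.
Product A: score 723 ≥ 700; DTI 48.2% ≤ 50%; employment 80 ≥ 12 mo → qualifies.
Product B: score 723 ≥ 620; DTI 48.2% ≤ 50%; employment 80 ≥ 12 mo; reserves 6.1 ≥ 2 mo → qualifies.
Product C: score 723 ≥ 700; DTI 48.2% ≤ 50%; employment 80 ≥ 18 mo → qualifies.
Qualifying: Product A, Product B, Product C. Lowest rate is 7.04% → Product C.

Product C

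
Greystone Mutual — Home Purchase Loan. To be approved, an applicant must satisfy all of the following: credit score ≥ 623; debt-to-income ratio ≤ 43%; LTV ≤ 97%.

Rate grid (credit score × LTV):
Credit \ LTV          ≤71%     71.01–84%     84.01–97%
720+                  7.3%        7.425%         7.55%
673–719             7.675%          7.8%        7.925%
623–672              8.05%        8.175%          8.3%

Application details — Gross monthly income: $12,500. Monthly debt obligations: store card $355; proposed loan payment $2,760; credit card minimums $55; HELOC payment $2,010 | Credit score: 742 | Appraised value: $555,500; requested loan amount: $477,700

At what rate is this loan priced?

Credit score 742 ≥ 623; Total monthly debts = (355 + 2,760 + 55 + 2,010) = 5,180. Debt-to-income = 5,180/12,500 = 41.4% — meets 43% limit
Loan-to-value = 477,700/555,500 = 86% — pass (97% max)
Credit 742 → row 720+; LTV 86% → column 84.01–97%. Grid cell → 7.55%.

7.55%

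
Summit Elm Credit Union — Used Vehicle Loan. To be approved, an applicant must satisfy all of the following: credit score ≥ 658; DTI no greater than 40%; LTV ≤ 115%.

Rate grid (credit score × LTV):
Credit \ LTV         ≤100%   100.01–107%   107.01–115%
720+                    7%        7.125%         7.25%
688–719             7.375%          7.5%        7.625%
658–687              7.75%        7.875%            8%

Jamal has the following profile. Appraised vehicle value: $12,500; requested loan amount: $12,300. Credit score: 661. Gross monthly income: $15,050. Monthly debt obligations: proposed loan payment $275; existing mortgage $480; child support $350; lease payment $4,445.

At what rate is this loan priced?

Credit score 661 ≥ 658; Total monthly debts = (275 + 480 + 350 + 4,445) = 5,550. DTI: 5,550 ÷ 15,050 = 36.9%, within the 40% cap
LTV: 12,300 ÷ 12,500 = 98.4%, within 115% cap
Credit 661 → row 658–687; LTV 98.4% → column ≤100%. Grid cell → 7.75%.

7.75%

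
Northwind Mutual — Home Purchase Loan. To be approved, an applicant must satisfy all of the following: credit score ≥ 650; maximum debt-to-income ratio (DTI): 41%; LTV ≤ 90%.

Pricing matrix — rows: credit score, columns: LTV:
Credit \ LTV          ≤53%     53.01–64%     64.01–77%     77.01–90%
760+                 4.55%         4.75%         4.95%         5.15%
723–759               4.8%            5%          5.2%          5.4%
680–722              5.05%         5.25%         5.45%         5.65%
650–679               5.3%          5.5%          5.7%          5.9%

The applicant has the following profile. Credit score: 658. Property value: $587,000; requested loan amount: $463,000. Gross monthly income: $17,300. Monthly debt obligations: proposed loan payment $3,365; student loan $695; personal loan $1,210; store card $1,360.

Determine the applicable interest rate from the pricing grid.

Credit score 658 ≥ 650; Total monthly debts = (3,365 + 695 + 1,210 + 1,360) = 6,630. Debt-to-income = 6,630/17,300 = 38.3% — meets 41% limit
LTV = 463,000/587,000 = 78.9% ≤ 90%
Credit 658 → row 650–679; LTV 78.9% → column 77.01–90%. Grid cell → 5.9%.

5.9%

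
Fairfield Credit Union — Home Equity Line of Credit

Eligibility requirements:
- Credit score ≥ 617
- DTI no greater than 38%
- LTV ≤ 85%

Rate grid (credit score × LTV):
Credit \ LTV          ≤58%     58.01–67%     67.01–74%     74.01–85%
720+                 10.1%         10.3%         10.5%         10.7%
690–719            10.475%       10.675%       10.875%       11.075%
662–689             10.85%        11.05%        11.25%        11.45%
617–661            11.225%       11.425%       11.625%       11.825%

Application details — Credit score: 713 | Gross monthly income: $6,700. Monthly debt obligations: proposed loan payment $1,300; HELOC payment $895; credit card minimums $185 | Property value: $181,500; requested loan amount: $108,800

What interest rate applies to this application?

Credit score 713 ≥ 617; Total monthly debts = (1,300 + 895 + 185) = 2,380. Debt-to-income = 2,380/6,700 = 35.5% — meets 38% limit
LTV = 108,800/181,500 = 59.9% ≤ 85%
Score 713 is in the 690–719 band; LTV 59.9% is in the 58.01–67% band → 10.675%.

10.675%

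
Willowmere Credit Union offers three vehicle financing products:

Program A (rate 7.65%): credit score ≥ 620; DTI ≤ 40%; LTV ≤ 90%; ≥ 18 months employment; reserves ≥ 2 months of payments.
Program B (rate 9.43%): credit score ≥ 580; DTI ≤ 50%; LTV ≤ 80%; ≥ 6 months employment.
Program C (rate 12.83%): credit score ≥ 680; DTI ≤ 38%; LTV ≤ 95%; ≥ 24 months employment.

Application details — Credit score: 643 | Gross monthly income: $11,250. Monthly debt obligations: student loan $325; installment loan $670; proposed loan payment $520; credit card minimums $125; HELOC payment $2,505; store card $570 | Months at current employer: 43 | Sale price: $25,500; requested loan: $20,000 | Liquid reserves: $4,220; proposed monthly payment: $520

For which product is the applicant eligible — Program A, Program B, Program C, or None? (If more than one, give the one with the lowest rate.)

Program B

Total debts = (325 + 670 + 520 + 125 + 2,505 + 570) = 4,715; DTI = 4,715/11,250 = 41.9%.
LTV = 20,000/25,500 = 78.4%.
Reserves = 4,220/520 = 8.1 months.
Program A: score 643 ≥ 620; DTI 41.9% > 40%; LTV 78.4% ≤ 90%; employment 43 ≥ 18 mo; reserves 8.1 ≥ 2 mo → does not qualify.
Program B: score 643 ≥ 580; DTI 41.9% ≤ 50%; LTV 78.4% ≤ 80%; employment 43 ≥ 6 mo → qualifies.
Program C: score 643 < 680; DTI 41.9% > 38%; LTV 78.4% ≤ 95%; employment 43 ≥ 24 mo → does not qualify.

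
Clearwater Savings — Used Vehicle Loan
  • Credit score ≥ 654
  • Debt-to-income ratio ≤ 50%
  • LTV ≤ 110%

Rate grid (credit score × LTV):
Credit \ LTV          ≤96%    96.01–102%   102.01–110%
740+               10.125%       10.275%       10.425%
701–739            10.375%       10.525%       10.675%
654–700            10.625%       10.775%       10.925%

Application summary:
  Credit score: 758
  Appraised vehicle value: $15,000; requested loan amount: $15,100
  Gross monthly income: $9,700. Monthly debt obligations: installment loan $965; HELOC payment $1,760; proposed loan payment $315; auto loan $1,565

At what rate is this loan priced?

Credit score 758 ≥ 654; Total monthly debts = (965 + 1,760 + 315 + 1,565) = 4,605. DTI: 4,605 ÷ 9,700 = 47.5%, within the 50% cap
LTV = 15,100/15,000 = 100.7% ≤ 110%
Score 758 is in the 740+ band; LTV 100.7% is in the 96.01–102% band → 10.275%.

10.275%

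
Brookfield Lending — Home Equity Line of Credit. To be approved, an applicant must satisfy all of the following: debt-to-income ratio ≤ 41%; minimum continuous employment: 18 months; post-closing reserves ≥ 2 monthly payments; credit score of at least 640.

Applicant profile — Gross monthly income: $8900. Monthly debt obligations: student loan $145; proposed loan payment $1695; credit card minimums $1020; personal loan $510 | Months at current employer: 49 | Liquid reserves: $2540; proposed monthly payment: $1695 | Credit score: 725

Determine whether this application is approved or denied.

Total monthly debts = (145 + 1,695 + 1,020 + 510) = 3,370. DTI = 3,370/8,900 = 37.9% ≤ 41%
Employment 49 ≥ 18 months
Liquid reserves cover 2,540/1,695 = 1.5 months — < 2 required
Credit score 725 ≥ 640 (meets)
Fails on reserves.

Denied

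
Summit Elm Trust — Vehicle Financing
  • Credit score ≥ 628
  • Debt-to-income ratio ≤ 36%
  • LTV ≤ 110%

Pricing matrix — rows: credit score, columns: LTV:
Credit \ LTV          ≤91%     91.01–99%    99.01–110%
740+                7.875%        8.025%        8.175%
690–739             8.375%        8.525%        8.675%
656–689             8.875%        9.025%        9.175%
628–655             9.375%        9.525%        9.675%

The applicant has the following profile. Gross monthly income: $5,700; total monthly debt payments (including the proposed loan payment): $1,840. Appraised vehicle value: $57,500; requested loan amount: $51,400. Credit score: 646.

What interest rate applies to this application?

Credit score 646 ≥ 628; Debt-to-income = 1,840/5,700 = 32.3% — meets 36% limit
LTV: 51,400 ÷ 57,500 = 89.4%, within 110% cap
Score 646 is in the 628–655 band; LTV 89.4% is in the ≤91% band → 9.375%.

9.375%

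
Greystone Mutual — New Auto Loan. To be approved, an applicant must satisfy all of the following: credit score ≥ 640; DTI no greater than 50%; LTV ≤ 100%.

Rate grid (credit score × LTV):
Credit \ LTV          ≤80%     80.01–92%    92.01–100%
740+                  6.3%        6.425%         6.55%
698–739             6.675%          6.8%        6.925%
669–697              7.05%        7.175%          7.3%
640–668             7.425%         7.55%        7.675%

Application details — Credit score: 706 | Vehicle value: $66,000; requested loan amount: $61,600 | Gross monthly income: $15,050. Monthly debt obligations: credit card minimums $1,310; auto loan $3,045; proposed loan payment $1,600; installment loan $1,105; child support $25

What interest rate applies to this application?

6.925%

Credit score 706 ≥ 640; Total monthly debts = (1,310 + 3,045 + 1,600 + 1,105 + 25) = 7,085. DTI = 7,085/15,050 = 47.1% ≤ 50%
Loan-to-value = 61,600/66,000 = 93.3% — pass (100% max)
Score 706 is in the 698–739 band; LTV 93.3% is in the 92.01–100% band → 6.925%.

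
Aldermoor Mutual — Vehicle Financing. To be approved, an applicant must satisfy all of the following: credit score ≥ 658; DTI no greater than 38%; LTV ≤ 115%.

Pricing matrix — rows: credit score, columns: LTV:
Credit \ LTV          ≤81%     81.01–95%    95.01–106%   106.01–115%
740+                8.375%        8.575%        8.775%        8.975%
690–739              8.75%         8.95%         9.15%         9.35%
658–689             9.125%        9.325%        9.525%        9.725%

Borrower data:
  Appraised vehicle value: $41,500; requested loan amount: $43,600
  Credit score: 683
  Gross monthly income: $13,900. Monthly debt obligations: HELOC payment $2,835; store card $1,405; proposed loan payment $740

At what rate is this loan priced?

9.525%

Credit score 683 ≥ 658; Total monthly debts = (2,835 + 1,405 + 740) = 4,980. DTI: 4,980 ÷ 13,900 = 35.8%, within the 38% cap
LTV = 43,600/41,500 = 105.1% ≤ 115%
Score 683 is in the 658–689 band; LTV 105.1% is in the 95.01–106% band → 9.525%.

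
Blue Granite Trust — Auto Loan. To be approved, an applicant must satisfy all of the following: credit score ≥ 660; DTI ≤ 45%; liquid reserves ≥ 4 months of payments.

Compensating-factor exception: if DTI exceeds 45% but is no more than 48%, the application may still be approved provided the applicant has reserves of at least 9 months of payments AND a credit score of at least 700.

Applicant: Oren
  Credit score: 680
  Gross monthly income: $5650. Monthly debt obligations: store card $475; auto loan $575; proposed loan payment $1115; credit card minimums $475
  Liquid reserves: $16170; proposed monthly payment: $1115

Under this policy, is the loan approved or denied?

Denied

Credit score 680 ≥ 660 (meets base)
Total debts = (475 + 575 + 1,115 + 475) = 2,640. DTI: 2,640 ÷ 5,650 = 46.7%, over the 45% base limit.
Liquid reserves cover 16,170/1,115 = 14.5 months — ≥ 4 required
46.7% falls in the override range (45%–48%), so the compensating-factor test applies.
Reserves 14.5 ≥ 9 months; credit score 680 < 700.
Override conditions not both satisfied; exception does not apply.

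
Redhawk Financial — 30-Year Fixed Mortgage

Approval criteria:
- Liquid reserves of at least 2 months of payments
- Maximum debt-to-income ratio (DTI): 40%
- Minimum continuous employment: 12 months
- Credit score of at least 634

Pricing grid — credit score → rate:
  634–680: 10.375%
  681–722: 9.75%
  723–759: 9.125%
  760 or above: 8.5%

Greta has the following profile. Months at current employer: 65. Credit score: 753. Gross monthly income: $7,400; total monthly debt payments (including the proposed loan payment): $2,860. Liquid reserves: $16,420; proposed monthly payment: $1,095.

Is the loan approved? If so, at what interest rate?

Credit score 753 ≥ 634 (meets minimum)
Reserves: 16,420 ÷ 1,095 = 15.0 months (meets 2-month minimum)
Debt-to-income = 2,860/7,400 = 38.6% — meets 40% limit
Employment 65 ≥ 12 months
All requirements met. Score 753 falls in the 723–759 tier → 9.125%.

Approved at 9.125%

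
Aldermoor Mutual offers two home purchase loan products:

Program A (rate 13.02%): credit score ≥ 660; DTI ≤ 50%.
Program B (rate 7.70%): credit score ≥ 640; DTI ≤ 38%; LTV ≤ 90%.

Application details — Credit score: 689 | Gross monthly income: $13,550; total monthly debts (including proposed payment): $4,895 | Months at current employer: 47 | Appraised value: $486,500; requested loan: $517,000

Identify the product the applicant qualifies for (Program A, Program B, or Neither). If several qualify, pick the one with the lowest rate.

Program A

DTI = 4,895/13,550 = 36.1%.
LTV = 517,000/486,500 = 106.3%.
Program A: score 689 ≥ 660; DTI 36.1% ≤ 50% → qualifies.
Program B: score 689 ≥ 640; DTI 36.1% ≤ 38%; LTV 106.3% > 90% → does not qualify.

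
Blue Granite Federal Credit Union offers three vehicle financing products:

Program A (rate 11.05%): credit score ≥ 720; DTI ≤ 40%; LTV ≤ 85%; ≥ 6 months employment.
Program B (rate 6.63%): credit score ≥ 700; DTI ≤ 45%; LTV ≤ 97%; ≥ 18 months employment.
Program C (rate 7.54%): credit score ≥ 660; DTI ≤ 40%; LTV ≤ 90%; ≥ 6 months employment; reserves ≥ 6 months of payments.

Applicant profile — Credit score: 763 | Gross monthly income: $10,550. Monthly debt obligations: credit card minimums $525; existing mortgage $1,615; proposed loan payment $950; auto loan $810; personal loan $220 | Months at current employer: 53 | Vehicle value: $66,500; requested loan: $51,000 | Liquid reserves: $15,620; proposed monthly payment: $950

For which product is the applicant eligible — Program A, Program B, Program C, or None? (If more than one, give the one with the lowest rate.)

Program B

Total debts = (525 + 1,615 + 950 + 810 + 220) = 4,120; DTI = 4,120/10,550 = 39.1%.
LTV = 51,000/66,500 = 76.7%.
Reserves = 15,620/950 = 16.4 months.
Program A: score 763 ≥ 720; DTI 39.1% ≤ 40%; LTV 76.7% ≤ 85%; employment 53 ≥ 6 mo → qualifies.
Program B: score 763 ≥ 700; DTI 39.1% ≤ 45%; LTV 76.7% ≤ 97%; employment 53 ≥ 18 mo → qualifies.
Program C: score 763 ≥ 660; DTI 39.1% ≤ 40%; LTV 76.7% ≤ 90%; employment 53 ≥ 6 mo; reserves 16.4 ≥ 6 mo → qualifies.
Qualifying: Program A, Program B, Program C. Lowest rate is 6.63% → Program B.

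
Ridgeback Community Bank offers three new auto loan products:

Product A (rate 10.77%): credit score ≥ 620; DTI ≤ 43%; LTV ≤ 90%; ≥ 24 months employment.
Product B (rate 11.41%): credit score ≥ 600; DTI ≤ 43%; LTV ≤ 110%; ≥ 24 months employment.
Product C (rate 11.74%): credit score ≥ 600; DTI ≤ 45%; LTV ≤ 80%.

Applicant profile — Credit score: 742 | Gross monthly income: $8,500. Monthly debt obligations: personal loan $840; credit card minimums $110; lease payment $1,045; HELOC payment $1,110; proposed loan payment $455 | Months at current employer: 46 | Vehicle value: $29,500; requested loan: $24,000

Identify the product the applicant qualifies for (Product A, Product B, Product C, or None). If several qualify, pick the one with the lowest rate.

Product A

Total debts = (840 + 110 + 1,045 + 1,110 + 455) = 3,560; DTI = 3,560/8,500 = 41.9%.
LTV = 24,000/29,500 = 81.4%.
Product A: score 742 ≥ 620; DTI 41.9% ≤ 43%; LTV 81.4% ≤ 90%; employment 46 ≥ 24 mo → qualifies.
Product B: score 742 ≥ 600; DTI 41.9% ≤ 43%; LTV 81.4% ≤ 110%; employment 46 ≥ 24 mo → qualifies.
Product C: score 742 ≥ 600; DTI 41.9% ≤ 45%; LTV 81.4% > 80% → does not qualify.
Qualifying: Product A, Product B. Lowest rate is 10.77% → Product A.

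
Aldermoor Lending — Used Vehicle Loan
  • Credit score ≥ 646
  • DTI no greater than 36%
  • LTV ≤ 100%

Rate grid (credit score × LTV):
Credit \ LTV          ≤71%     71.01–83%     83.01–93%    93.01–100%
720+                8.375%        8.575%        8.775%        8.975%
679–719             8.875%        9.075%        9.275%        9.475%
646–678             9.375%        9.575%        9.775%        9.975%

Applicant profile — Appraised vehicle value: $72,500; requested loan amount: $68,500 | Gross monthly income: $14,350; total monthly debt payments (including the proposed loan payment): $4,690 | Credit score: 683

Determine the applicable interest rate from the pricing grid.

Credit score 683 ≥ 646; DTI = 4,690/14,350 = 32.7% ≤ 36%
LTV: 68,500 ÷ 72,500 = 94.5%, within 100% cap
Credit 683 → row 679–719; LTV 94.5% → column 93.01–100%. Grid cell → 9.475%.

9.475%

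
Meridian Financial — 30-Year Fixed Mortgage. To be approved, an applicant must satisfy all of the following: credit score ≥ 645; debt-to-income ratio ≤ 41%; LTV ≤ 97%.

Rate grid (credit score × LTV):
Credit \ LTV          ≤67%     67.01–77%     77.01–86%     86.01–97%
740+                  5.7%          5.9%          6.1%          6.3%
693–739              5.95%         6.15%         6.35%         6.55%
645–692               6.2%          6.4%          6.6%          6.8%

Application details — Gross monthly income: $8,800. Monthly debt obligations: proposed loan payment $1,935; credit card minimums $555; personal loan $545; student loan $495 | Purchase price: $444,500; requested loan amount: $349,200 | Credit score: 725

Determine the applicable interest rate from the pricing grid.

6.35%

Credit score 725 ≥ 645; Total monthly debts = (1,935 + 555 + 545 + 495) = 3,530. DTI = 3,530/8,800 = 40.1% ≤ 41%
LTV = 349,200/444,500 = 78.6% ≤ 97%
Score 725 is in the 693–739 band; LTV 78.6% is in the 77.01–86% band → 6.35%.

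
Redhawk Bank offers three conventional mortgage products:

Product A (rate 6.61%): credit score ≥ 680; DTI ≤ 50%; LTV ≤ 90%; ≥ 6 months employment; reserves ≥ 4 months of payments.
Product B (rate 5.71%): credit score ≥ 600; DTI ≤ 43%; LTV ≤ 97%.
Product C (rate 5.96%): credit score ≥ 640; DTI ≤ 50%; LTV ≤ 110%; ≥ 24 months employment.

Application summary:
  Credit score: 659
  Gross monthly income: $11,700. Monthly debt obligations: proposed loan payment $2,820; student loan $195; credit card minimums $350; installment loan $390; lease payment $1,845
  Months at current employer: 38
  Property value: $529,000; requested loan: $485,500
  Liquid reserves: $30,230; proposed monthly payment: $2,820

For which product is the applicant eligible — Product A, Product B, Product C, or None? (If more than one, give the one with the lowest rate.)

Product C

Total debts = (2,820 + 195 + 350 + 390 + 1,845) = 5,600; DTI = 5,600/11,700 = 47.9%.
LTV = 485,500/529,000 = 91.8%.
Reserves = 30,230/2,820 = 10.7 months.
Product A: score 659 < 680; DTI 47.9% ≤ 50%; LTV 91.8% > 90%; employment 38 ≥ 6 mo; reserves 10.7 ≥ 4 mo → does not qualify.
Product B: score 659 ≥ 600; DTI 47.9% > 43%; LTV 91.8% ≤ 97% → does not qualify.
Product C: score 659 ≥ 640; DTI 47.9% ≤ 50%; LTV 91.8% ≤ 110%; employment 38 ≥ 24 mo → qualifies.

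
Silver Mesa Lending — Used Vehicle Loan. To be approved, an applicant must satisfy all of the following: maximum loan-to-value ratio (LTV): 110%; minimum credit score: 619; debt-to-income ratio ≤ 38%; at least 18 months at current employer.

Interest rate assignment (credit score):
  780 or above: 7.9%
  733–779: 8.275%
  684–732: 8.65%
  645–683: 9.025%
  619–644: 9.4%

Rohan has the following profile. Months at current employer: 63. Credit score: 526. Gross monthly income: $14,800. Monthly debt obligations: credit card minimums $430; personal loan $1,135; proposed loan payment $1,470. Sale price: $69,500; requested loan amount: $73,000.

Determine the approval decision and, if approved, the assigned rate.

Denied

Credit score 526 < 619 (below minimum)
Loan-to-value = 73,000/69,500 = 105% — pass (110% max)
Total monthly debts = (430 + 1,135 + 1,470) = 3,035. DTI: 3,035 ÷ 14,800 = 20.5%, within the 38% cap
Employment 63 ≥ 18 months
Not all requirements met → denied.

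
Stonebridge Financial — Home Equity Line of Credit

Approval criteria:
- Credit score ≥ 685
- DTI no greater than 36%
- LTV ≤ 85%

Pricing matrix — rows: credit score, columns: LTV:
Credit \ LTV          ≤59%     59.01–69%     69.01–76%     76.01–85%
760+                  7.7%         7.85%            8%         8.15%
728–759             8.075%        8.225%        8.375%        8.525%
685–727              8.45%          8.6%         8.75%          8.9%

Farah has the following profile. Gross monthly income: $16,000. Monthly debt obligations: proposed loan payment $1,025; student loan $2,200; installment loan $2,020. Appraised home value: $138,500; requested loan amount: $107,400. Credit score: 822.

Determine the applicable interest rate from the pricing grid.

Credit score 822 ≥ 685; Total monthly debts = (1,025 + 2,200 + 2,020) = 5,245. DTI: 5,245 ÷ 16,000 = 32.8%, within the 36% cap
LTV: 107,400 ÷ 138,500 = 77.5%, within 85% cap
Row: 822 falls in 760+. Column: 77.5% falls in 76.01–85%. Rate = 8.15%.

8.15%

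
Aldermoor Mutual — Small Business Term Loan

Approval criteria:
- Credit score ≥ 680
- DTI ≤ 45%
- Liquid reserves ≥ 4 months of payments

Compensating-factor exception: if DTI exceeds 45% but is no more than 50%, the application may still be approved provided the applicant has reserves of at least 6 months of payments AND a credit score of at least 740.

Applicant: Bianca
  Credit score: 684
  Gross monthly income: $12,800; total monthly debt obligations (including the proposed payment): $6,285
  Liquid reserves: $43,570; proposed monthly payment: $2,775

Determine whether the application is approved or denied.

Credit score 684 ≥ 680 (meets base)
DTI = 6,285/12,800 = 49.1% > 45% — standard DTI limit exceeded.
Reserves: 43,570 ÷ 2,775 = 15.7 months (meets 4-month minimum)
49.1% falls in the override range (45%–50%), so the compensating-factor test applies.
Reserves 15.7 ≥ 6 months; credit score 684 < 740.
Compensating-factor requirement not fully met.

Denied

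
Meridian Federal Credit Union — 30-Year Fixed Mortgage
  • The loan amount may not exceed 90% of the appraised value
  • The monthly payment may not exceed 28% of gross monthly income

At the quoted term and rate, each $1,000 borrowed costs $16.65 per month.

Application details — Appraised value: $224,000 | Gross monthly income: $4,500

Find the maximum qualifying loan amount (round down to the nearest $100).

$75,600

Payment cap: 28% × $4,500 = $1,260/month.
At $16.65 per $1,000, that supports 1,260/16.65 × 1,000 ≈ $75,675 → $75,600.
LTV cap: 90% × $224,000 = $201,600 → $201,600.
Binding constraint: payment-to-income.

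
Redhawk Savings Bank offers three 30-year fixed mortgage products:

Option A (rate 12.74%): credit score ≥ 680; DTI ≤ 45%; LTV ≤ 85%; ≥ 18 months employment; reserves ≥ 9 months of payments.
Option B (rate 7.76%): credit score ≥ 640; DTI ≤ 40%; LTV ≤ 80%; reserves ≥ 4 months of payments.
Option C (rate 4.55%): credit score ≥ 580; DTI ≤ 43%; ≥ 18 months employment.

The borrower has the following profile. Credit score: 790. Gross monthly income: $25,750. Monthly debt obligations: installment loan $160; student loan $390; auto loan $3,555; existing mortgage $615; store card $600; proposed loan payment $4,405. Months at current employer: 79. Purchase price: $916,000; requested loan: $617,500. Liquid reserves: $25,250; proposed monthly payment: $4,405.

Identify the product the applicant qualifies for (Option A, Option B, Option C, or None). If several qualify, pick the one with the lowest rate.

Option C

Total debts = (160 + 390 + 3,555 + 615 + 600 + 4,405) = 9,725; DTI = 9,725/25,750 = 37.8%.
LTV = 617,500/916,000 = 67.4%.
Reserves = 25,250/4,405 = 5.7 months.
Option A: score 790 ≥ 680; DTI 37.8% ≤ 45%; LTV 67.4% ≤ 85%; employment 79 ≥ 18 mo; reserves 5.7 < 9 mo → does not qualify.
Option B: score 790 ≥ 640; DTI 37.8% ≤ 40%; LTV 67.4% ≤ 80%; reserves 5.7 ≥ 4 mo → qualifies.
Option C: score 790 ≥ 580; DTI 37.8% ≤ 43%; employment 79 ≥ 18 mo → qualifies.
Qualifying: Option B, Option C. Lowest rate is 4.55% → Option C.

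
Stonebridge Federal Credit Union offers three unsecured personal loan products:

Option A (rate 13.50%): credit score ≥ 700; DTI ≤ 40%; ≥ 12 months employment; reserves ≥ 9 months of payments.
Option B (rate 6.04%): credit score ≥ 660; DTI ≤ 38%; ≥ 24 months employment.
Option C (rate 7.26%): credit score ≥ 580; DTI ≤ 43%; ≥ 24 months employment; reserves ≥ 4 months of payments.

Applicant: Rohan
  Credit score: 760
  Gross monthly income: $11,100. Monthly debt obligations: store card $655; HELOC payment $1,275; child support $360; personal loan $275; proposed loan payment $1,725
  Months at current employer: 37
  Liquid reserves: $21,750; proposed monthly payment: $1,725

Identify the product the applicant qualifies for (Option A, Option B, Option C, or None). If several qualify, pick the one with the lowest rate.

Option C

Total debts = (655 + 1,275 + 360 + 275 + 1,725) = 4,290; DTI = 4,290/11,100 = 38.6%.
Reserves = 21,750/1,725 = 12.6 months.
Option A: score 760 ≥ 700; DTI 38.6% ≤ 40%; employment 37 ≥ 12 mo; reserves 12.6 ≥ 9 mo → qualifies.
Option B: score 760 ≥ 660; DTI 38.6% > 38%; employment 37 ≥ 24 mo → does not qualify.
Option C: score 760 ≥ 580; DTI 38.6% ≤ 43%; employment 37 ≥ 24 mo; reserves 12.6 ≥ 4 mo → qualifies.
Qualifying: Option A, Option C. Lowest rate is 7.26% → Option C.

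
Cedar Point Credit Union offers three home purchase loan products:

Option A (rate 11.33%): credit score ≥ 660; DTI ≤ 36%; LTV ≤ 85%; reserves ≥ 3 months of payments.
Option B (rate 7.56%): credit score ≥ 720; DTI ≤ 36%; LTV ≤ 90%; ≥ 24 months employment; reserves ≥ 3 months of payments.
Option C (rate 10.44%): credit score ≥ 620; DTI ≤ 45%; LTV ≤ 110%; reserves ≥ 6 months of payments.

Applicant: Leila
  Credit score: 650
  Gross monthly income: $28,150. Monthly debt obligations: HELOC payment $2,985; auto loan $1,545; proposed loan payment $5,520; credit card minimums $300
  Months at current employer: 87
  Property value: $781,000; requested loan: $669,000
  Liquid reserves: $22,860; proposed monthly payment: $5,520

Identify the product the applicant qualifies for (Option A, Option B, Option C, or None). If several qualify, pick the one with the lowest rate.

None

Total debts = (2,985 + 1,545 + 5,520 + 300) = 10,350; DTI = 10,350/28,150 = 36.8%.
LTV = 669,000/781,000 = 85.7%.
Reserves = 22,860/5,520 = 4.1 months.
Option A: score 650 < 660; DTI 36.8% > 36%; LTV 85.7% > 85%; reserves 4.1 ≥ 3 mo → does not qualify.
Option B: score 650 < 720; DTI 36.8% > 36%; LTV 85.7% ≤ 90%; employment 87 ≥ 24 mo; reserves 4.1 ≥ 3 mo → does not qualify.
Option C: score 650 ≥ 620; DTI 36.8% ≤ 45%; LTV 85.7% ≤ 110%; reserves 4.1 < 6 mo → does not qualify.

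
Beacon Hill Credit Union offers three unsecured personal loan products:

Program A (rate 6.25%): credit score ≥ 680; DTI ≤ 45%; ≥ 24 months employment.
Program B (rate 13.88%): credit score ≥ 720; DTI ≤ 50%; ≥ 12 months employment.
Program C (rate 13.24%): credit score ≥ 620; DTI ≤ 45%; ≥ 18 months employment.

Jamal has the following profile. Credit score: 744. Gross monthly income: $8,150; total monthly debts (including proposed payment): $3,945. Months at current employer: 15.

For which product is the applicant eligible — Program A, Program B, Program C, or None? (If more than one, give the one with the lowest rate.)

DTI = 3,945/8,150 = 48.4%.
Program A: score 744 ≥ 680; DTI 48.4% > 45%; employment 15 < 24 mo → does not qualify.
Program B: score 744 ≥ 720; DTI 48.4% ≤ 50%; employment 15 ≥ 12 mo → qualifies.
Program C: score 744 ≥ 620; DTI 48.4% > 45%; employment 15 < 18 mo → does not qualify.

Program B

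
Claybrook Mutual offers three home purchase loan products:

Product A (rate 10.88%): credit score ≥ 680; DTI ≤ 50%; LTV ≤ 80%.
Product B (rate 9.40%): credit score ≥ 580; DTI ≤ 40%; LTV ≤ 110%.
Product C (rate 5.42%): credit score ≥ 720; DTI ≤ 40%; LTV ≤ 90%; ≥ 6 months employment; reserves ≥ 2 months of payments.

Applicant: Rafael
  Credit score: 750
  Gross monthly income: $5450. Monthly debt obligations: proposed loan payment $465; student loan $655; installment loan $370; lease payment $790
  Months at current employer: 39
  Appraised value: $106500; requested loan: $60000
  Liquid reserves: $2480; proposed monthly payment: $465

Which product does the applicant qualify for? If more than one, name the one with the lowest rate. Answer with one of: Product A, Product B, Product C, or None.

Product A

Total debts = (465 + 655 + 370 + 790) = 2,280; DTI = 2,280/5,450 = 41.8%.
LTV = 60,000/106,500 = 56.3%.
Reserves = 2,480/465 = 5.3 months.
Product A: score 750 ≥ 680; DTI 41.8% ≤ 50%; LTV 56.3% ≤ 80% → qualifies.
Product B: score 750 ≥ 580; DTI 41.8% > 40%; LTV 56.3% ≤ 110% → does not qualify.
Product C: score 750 ≥ 720; DTI 41.8% > 40%; LTV 56.3% ≤ 90%; employment 39 ≥ 6 mo; reserves 5.3 ≥ 2 mo → does not qualify.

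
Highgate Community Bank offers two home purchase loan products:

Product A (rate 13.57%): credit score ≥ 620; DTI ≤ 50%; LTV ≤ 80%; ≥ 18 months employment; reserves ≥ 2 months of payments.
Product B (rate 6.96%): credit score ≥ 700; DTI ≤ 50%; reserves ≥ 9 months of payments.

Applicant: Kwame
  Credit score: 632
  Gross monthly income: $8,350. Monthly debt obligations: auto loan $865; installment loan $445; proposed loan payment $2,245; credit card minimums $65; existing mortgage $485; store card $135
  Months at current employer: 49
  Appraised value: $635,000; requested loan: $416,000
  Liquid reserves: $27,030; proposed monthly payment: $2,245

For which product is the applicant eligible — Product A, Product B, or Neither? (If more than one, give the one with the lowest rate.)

Total debts = (865 + 445 + 2,245 + 65 + 485 + 135) = 4,240; DTI = 4,240/8,350 = 50.8%.
LTV = 416,000/635,000 = 65.5%.
Reserves = 27,030/2,245 = 12.0 months.
Product A: score 632 ≥ 620; DTI 50.8% > 50%; LTV 65.5% ≤ 80%; employment 49 ≥ 18 mo; reserves 12.0 ≥ 2 mo → does not qualify.
Product B: score 632 < 700; DTI 50.8% > 50%; reserves 12.0 ≥ 9 mo → does not qualify.

Neither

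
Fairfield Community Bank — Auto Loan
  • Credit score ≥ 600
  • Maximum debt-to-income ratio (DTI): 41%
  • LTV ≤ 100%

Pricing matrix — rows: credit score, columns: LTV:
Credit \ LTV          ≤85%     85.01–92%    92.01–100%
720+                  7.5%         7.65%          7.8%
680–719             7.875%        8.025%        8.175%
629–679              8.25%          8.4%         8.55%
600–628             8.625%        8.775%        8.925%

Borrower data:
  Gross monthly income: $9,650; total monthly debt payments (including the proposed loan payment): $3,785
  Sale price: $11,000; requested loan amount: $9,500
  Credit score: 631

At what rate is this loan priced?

8.4%

Credit score 631 ≥ 600; Debt-to-income = 3,785/9,650 = 39.2% — meets 41% limit
LTV = 9,500/11,000 = 86.4% ≤ 100%
Credit 631 → row 629–679; LTV 86.4% → column 85.01–92%. Grid cell → 8.4%.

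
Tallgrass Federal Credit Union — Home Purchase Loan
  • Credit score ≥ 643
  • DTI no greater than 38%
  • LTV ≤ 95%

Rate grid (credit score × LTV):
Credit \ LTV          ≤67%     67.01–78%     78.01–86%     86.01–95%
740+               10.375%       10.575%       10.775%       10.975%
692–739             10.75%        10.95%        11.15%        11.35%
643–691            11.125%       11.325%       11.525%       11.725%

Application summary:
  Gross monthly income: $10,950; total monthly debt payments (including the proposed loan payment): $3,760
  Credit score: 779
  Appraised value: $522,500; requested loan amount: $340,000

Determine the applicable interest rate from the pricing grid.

10.375%

Credit score 779 ≥ 643; Debt-to-income = 3,760/10,950 = 34.3% — meets 38% limit
LTV: 340,000 ÷ 522,500 = 65.1%, within 95% cap
Credit 779 → row 740+; LTV 65.1% → column ≤67%. Grid cell → 10.375%.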